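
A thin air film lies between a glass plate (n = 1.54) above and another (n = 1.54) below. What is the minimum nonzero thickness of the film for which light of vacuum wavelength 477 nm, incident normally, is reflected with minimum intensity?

239 nm

Top surface (1.54 → 1.0): reflection off a lower-index medium gives no phase shift.
At the lower boundary (n = 1.0 to n = 1.54) the reflected ray undergoes a half-wave phase shift.
Net: one phase inversion between the two reflected rays.
So the condition for destructive reflection is 2 n t = m λ.
Minimum nonzero at m = 1: t = λ / (2 n) = 477 / (2 × 1.0) = 239 nm.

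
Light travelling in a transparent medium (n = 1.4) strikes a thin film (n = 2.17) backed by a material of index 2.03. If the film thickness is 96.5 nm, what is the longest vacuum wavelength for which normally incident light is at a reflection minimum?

419 nm

Top surface (1.4 → 2.17): reflection off a higher-index medium gives a half-wave phase shift.
Ray reflecting at the bottom interface goes from n = 2.17 toward n = 2.03: no phase shift.
Exactly one π shift → a net half-wave offset.
So the condition for destructive reflection is 2 n t = m λ.
λ = 2 n t / m. The longest wavelength is m = 1: λ = 2 × 2.17 × 96.5 / 1.00 = 419 nm.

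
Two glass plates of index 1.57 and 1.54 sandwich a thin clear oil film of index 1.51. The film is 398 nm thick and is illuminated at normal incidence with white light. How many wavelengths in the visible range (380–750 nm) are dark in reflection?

2

Ray reflecting at the top interface goes from n = 1.57 toward n = 1.51: no phase shift.
Bottom surface (1.51 → 1.54): reflection off a higher-index medium gives a half-wave phase shift.
Net: one phase inversion between the two reflected rays.
For weak reflection here: 2 n t = m λ.
λ = 2 n t / m = 1202 / m nm.
m=1: 1202 nm (IR); m=2: 601 nm (visible); m=3: 401 nm (visible); m=4: 300 nm (UV).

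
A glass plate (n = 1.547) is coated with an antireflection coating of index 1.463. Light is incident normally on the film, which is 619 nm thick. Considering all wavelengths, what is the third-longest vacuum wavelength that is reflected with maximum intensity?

Top surface (1.0 → 1.463): reflection off a higher-index medium gives a half-wave phase shift.
At the lower boundary (n = 1.463 to n = 1.547) the reflected ray undergoes a half-wave phase shift.
Zero or two π shifts → no net half-wave offset.
So the condition for constructive reflection is 2 n t = m λ.
λ = 2 n t / m. The third-longest wavelength is m = 3: λ = 2 × 1.463 × 619 / 3.00 = 604 nm.

604 nm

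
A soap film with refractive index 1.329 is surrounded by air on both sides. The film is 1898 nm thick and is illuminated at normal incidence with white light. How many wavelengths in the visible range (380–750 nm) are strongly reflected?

6

Top surface (1.0 → 1.329): reflection off a higher-index medium gives a half-wave phase shift.
Bottom surface (1.329 → 1.0): reflection off a lower-index medium gives no phase shift.
Net: one phase inversion between the two reflected rays.
With one net inversion, constructive interference in reflection requires 2 n t = (m + ½) λ.
λ = 2 n t / (m + ½) = 5045 / (m + ½) nm.
m=6: 776 nm (IR); m=7: 673 nm (visible); m=8: 594 nm (visible); m=9: 531 nm (visible); m=10: 480 nm (visible); m=11: 439 nm (visible); m=12: 404 nm (visible); m=13: 374 nm (UV).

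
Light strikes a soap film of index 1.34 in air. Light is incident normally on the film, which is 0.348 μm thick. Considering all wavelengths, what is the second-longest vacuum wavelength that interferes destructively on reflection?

466 nm

At the upper boundary (n = 1.0 to n = 1.34) the reflected ray undergoes a half-wave phase shift.
Bottom surface (1.34 → 1.0): reflection off a lower-index medium gives no phase shift.
Net: one phase inversion between the two reflected rays.
So the condition for destructive reflection is 2 n t = m λ.
λ = 2 n t / m. The second-longest wavelength is m = 2: λ = 2 × 1.34 × 348 / 2.00 = 466 nm.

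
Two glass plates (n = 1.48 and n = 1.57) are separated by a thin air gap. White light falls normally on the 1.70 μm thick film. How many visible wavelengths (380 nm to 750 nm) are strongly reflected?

4

At the upper boundary (n = 1.48 to n = 1.0) the reflected ray undergoes no phase shift.
Ray reflecting at the bottom interface goes from n = 1.0 toward n = 1.57: a half-wave phase shift.
Exactly one π shift → a net half-wave offset.
For maximum reflection here: 2 n t = (m + ½) λ.
λ = 2 n t / (m + ½) = 3400 / (m + ½) nm.
m=4: 756 nm (IR); m=5: 618 nm (visible); m=6: 523 nm (visible); m=7: 453 nm (visible); m=8: 400 nm (visible); m=9: 358 nm (UV).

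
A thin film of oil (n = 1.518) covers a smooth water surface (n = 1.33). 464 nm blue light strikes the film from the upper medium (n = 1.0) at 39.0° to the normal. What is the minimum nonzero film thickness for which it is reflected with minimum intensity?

168 nm

Ray reflecting at the top interface goes from n = 1.0 toward n = 1.518: a half-wave phase shift.
Bottom surface (1.518 → 1.33): reflection off a lower-index medium gives no phase shift.
The two reflections differ by half a wavelength.
So the condition for destructive reflection is 2 n t cos θ_r = m λ.
Snell's law: 1.0 sin 39.0° = 1.518 sin θ_r → sin θ_r = 0.415, cos θ_r = 0.910.
Minimum nonzero at m = 1: t = λ / (2 n cos θ_r) = 464 / (2 × 1.518 × 0.910) = 168 nm.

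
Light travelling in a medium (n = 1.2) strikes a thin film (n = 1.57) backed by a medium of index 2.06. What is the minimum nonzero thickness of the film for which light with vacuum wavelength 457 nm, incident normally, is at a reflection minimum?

72.8 nm

Top surface (1.2 → 1.57): reflection off a higher-index medium gives a half-wave phase shift.
Bottom surface (1.57 → 2.06): reflection off a higher-index medium gives a half-wave phase shift.
The two reflections carry the same phase change, so no net offset.
With no net inversion, destructive interference in reflection requires 2 n t = (m + ½) λ.
Minimum at m = 0: t = λ / (4 n) = 457 / (4 × 1.57) = 72.8 nm.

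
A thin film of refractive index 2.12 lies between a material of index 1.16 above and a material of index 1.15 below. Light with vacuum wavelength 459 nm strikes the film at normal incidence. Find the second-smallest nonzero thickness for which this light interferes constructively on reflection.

162 nm

At the upper boundary (n = 1.16 to n = 2.12) the reflected ray undergoes a half-wave phase shift.
At the lower boundary (n = 2.12 to n = 1.15) the reflected ray undergoes no phase shift.
The two reflections differ by half a wavelength.
With one net inversion, constructive interference in reflection requires 2 n t = (m + ½) λ.
The second-smallest nonzero thickness corresponds to m = 1: t = (m + ½) λ / (2 n) = 1.50 × 459 / (2 × 2.12) = 162 nm.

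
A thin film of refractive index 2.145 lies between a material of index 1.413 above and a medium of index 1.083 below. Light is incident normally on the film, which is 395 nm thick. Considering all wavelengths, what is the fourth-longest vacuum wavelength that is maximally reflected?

484 nm

Ray reflecting at the top interface goes from n = 1.413 toward n = 2.145: a half-wave phase shift.
Bottom surface (2.145 → 1.083): reflection off a lower-index medium gives no phase shift.
The two reflections differ by half a wavelength.
So the condition for constructive reflection is 2 n t = (m + ½) λ.
λ = 2 n t / (m + ½). The fourth-longest wavelength is m = 3: λ = 2 × 2.145 × 395 / 3.50 = 484 nm.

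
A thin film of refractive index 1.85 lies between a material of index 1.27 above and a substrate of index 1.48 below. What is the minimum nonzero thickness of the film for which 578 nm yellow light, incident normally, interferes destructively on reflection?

156 nm

Ray reflecting at the top interface goes from n = 1.27 toward n = 1.85: a half-wave phase shift.
Ray reflecting at the bottom interface goes from n = 1.85 toward n = 1.48: no phase shift.
The two reflections differ by half a wavelength.
With one net inversion, destructive interference in reflection requires 2 n t = m λ.
Minimum nonzero at m = 1: t = λ / (2 n) = 578 / (2 × 1.85) = 156 nm.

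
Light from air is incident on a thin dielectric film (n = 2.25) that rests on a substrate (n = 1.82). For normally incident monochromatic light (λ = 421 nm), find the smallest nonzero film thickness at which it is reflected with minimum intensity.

93.6 nm

At the upper boundary (n = 1.0 to n = 2.25) the reflected ray undergoes a half-wave phase shift.
Bottom surface (2.25 → 1.82): reflection off a lower-index medium gives no phase shift.
Exactly one π shift → a net half-wave offset.
With one net inversion, destructive interference in reflection requires 2 n t = m λ.
Minimum nonzero at m = 1: t = λ / (2 n) = 421 / (2 × 2.25) = 93.6 nm.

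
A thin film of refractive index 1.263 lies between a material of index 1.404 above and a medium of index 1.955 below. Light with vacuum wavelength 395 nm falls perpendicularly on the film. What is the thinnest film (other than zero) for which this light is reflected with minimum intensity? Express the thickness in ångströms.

Top surface (1.404 → 1.263): reflection off a lower-index medium gives no phase shift.
Ray reflecting at the bottom interface goes from n = 1.263 toward n = 1.955: a half-wave phase shift.
Exactly one π shift → a net half-wave offset.
So the condition for destructive reflection is 2 n t = m λ.
Minimum nonzero at m = 1: t = λ / (2 n) = 395 / (2 × 1.263) = 156 nm.

1564 Å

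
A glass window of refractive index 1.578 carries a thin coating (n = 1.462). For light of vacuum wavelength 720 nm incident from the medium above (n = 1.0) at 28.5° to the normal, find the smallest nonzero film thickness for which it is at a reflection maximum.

261 nm

Ray reflecting at the top interface goes from n = 1.0 toward n = 1.462: a half-wave phase shift.
At the lower boundary (n = 1.462 to n = 1.578) the reflected ray undergoes a half-wave phase shift.
Net: no relative phase inversion (both shifts match).
So the condition for constructive reflection is 2 n t cos θ_r = m λ.
Snell's law: 1.0 sin 28.5° = 1.462 sin θ_r → sin θ_r = 0.326, cos θ_r = 0.945.
Minimum nonzero at m = 1: t = λ / (2 n cos θ_r) = 720 / (2 × 1.462 × 0.945) = 261 nm.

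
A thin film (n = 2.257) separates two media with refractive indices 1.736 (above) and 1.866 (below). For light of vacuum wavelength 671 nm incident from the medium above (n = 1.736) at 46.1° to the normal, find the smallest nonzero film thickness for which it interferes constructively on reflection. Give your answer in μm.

Top surface (1.736 → 2.257): reflection off a higher-index medium gives a half-wave phase shift.
Bottom surface (2.257 → 1.866): reflection off a lower-index medium gives no phase shift.
Exactly one π shift → a net half-wave offset.
For bright reflection here: 2 n t cos θ_r = (m + ½) λ.
Snell's law: 1.736 sin 46.1° = 2.257 sin θ_r → sin θ_r = 0.554, cos θ_r = 0.832.
Minimum at m = 0: t = λ / (4 n cos θ_r) = 671 / (4 × 2.257 × 0.832) = 89.3 nm.

0.0893 μm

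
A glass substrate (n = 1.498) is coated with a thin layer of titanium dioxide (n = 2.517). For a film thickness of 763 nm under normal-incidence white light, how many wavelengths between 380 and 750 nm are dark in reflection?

5

Ray reflecting at the top interface goes from n = 1.0 toward n = 2.517: a half-wave phase shift.
Bottom surface (2.517 → 1.498): reflection off a lower-index medium gives no phase shift.
Net: one phase inversion between the two reflected rays.
For minimum reflection here: 2 n t = m λ.
λ = 2 n t / m = 3841 / m nm.
m=5: 768 nm (IR); m=6: 640 nm (visible); m=7: 549 nm (visible); m=8: 480 nm (visible); m=9: 427 nm (visible); m=10: 384 nm (visible); m=11: 349 nm (UV).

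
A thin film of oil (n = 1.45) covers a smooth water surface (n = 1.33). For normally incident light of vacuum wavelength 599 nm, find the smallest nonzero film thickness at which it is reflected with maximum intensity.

103 nm

Top surface (1.0 → 1.45): reflection off a higher-index medium gives a half-wave phase shift.
Bottom surface (1.45 → 1.33): reflection off a lower-index medium gives no phase shift.
Net: one phase inversion between the two reflected rays.
With one net inversion, constructive interference in reflection requires 2 n t = (m + ½) λ.
Minimum at m = 0: t = λ / (4 n) = 599 / (4 × 1.45) = 103 nm.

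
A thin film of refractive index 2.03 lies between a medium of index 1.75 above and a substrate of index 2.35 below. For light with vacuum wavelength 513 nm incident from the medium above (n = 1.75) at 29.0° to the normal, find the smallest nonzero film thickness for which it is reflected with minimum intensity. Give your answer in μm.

0.0695 μm

Top surface (1.75 → 2.03): reflection off a higher-index medium gives a half-wave phase shift.
At the lower boundary (n = 2.03 to n = 2.35) the reflected ray undergoes a half-wave phase shift.
Net: no relative phase inversion (both shifts match).
With no net inversion, destructive interference in reflection requires 2 n t cos θ_r = (m + ½) λ.
Snell's law: 1.75 sin 29.0° = 2.03 sin θ_r → sin θ_r = 0.418, cos θ_r = 0.908.
Minimum at m = 0: t = λ / (4 n cos θ_r) = 513 / (4 × 2.03 × 0.908) = 69.5 nm.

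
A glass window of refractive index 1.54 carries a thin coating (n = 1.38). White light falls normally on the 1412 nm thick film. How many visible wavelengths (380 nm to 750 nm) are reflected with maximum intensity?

5

At the upper boundary (n = 1.0 to n = 1.38) the reflected ray undergoes a half-wave phase shift.
At the lower boundary (n = 1.38 to n = 1.54) the reflected ray undergoes a half-wave phase shift.
Net: no relative phase inversion (both shifts match).
With no net inversion, constructive interference in reflection requires 2 n t = m λ.
λ = 2 n t / m = 3897 / m nm.
m=5: 779 nm (IR); m=6: 650 nm (visible); m=7: 557 nm (visible); m=8: 487 nm (visible); m=9: 433 nm (visible); m=10: 390 nm (visible); m=11: 354 nm (UV).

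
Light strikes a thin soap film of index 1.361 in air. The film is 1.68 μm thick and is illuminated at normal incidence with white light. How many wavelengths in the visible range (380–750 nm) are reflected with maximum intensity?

Ray reflecting at the top interface goes from n = 1.0 toward n = 1.361: a half-wave phase shift.
Bottom surface (1.361 → 1.0): reflection off a lower-index medium gives no phase shift.
Exactly one π shift → a net half-wave offset.
With one net inversion, constructive interference in reflection requires 2 n t = (m + ½) λ.
λ = 2 n t / (m + ½) = 4573 / (m + ½) nm.
m=5: 831 nm (IR); m=6: 704 nm (visible); m=7: 610 nm (visible); m=8: 538 nm (visible); m=9: 481 nm (visible); m=10: 436 nm (visible); m=11: 398 nm (visible); m=12: 366 nm (UV).

6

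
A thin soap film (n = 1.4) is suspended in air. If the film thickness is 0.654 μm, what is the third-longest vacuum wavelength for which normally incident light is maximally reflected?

732 nm

Ray reflecting at the top interface goes from n = 1.0 toward n = 1.4: a half-wave phase shift.
Ray reflecting at the bottom interface goes from n = 1.4 toward n = 1.0: no phase shift.
Net: one phase inversion between the two reflected rays.
For strong reflection here: 2 n t = (m + ½) λ.
λ = 2 n t / (m + ½). The third-longest wavelength is m = 2: λ = 2 × 1.4 × 654 / 2.50 = 732 nm.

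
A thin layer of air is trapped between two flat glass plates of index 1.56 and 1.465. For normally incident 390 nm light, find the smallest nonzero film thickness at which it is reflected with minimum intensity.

195 nm

At the upper boundary (n = 1.56 to n = 1.0) the reflected ray undergoes no phase shift.
At the lower boundary (n = 1.0 to n = 1.465) the reflected ray undergoes a half-wave phase shift.
Net: one phase inversion between the two reflected rays.
With one net inversion, destructive interference in reflection requires 2 n t = m λ.
Minimum nonzero at m = 1: t = λ / (2 n) = 390 / (2 × 1.0) = 195 nm.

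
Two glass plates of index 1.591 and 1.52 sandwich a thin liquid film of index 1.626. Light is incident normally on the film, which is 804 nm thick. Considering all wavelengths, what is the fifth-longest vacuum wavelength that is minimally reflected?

Ray reflecting at the top interface goes from n = 1.591 toward n = 1.626: a half-wave phase shift.
Ray reflecting at the bottom interface goes from n = 1.626 toward n = 1.52: no phase shift.
The two reflections differ by half a wavelength.
For weak reflection here: 2 n t = m λ.
λ = 2 n t / m. The fifth-longest wavelength is m = 5: λ = 2 × 1.626 × 804 / 5.00 = 523 nm.

523 nm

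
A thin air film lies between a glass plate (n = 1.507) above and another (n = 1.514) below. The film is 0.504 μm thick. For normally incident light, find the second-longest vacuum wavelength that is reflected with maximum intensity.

672 nm

Top surface (1.507 → 1.0): reflection off a lower-index medium gives no phase shift.
Ray reflecting at the bottom interface goes from n = 1.0 toward n = 1.514: a half-wave phase shift.
Net: one phase inversion between the two reflected rays.
With one net inversion, constructive interference in reflection requires 2 n t = (m + ½) λ.
λ = 2 n t / (m + ½). The second-longest wavelength is m = 1: λ = 2 × 1.0 × 504 / 1.50 = 672 nm.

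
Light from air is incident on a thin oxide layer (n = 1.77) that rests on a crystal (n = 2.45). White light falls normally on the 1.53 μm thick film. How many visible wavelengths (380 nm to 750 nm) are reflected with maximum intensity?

Top surface (1.0 → 1.77): reflection off a higher-index medium gives a half-wave phase shift.
At the lower boundary (n = 1.77 to n = 2.45) the reflected ray undergoes a half-wave phase shift.
Net: no relative phase inversion (both shifts match).
With no net inversion, constructive interference in reflection requires 2 n t = m λ.
λ = 2 n t / m = 5416 / m nm.
m=7: 774 nm (IR); m=8: 677 nm (visible); m=9: 602 nm (visible); m=10: 542 nm (visible); m=11: 492 nm (visible); m=12: 451 nm (visible); m=13: 417 nm (visible); m=14: 387 nm (visible); m=15: 361 nm (UV).

7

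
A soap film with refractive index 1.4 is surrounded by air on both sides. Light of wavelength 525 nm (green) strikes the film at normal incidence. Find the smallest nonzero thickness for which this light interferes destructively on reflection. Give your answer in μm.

0.188 μm

At the upper boundary (n = 1.0 to n = 1.4) the reflected ray undergoes a half-wave phase shift.
At the lower boundary (n = 1.4 to n = 1.0) the reflected ray undergoes no phase shift.
Exactly one π shift → a net half-wave offset.
With one net inversion, destructive interference in reflection requires 2 n t = m λ.
The smallest nonzero thickness corresponds to m = 1: t = m λ / (2 n) = 1.00 × 525 / (2 × 1.4) = 188 nm.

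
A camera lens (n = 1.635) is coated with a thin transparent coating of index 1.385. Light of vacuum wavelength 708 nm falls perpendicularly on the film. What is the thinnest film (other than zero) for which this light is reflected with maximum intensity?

256 nm

Top surface (1.0 → 1.385): reflection off a higher-index medium gives a half-wave phase shift.
At the lower boundary (n = 1.385 to n = 1.635) the reflected ray undergoes a half-wave phase shift.
The two reflections carry the same phase change, so no net offset.
For bright reflection here: 2 n t = m λ.
Minimum nonzero at m = 1: t = λ / (2 n) = 708 / (2 × 1.385) = 256 nm.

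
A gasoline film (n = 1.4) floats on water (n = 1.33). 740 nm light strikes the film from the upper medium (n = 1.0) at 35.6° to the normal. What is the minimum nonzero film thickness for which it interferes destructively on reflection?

At the upper boundary (n = 1.0 to n = 1.4) the reflected ray undergoes a half-wave phase shift.
Ray reflecting at the bottom interface goes from n = 1.4 toward n = 1.33: no phase shift.
The two reflections differ by half a wavelength.
For dark reflection here: 2 n t cos θ_r = m λ.
Snell's law: 1.0 sin 35.6° = 1.4 sin θ_r → sin θ_r = 0.416, cos θ_r = 0.909.
Minimum nonzero at m = 1: t = λ / (2 n cos θ_r) = 740 / (2 × 1.4 × 0.909) = 291 nm.

291 nm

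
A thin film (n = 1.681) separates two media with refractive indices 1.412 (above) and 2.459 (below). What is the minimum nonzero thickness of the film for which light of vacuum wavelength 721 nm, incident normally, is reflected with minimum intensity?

107 nm

At the upper boundary (n = 1.412 to n = 1.681) the reflected ray undergoes a half-wave phase shift.
Ray reflecting at the bottom interface goes from n = 1.681 toward n = 2.459: a half-wave phase shift.
Zero or two π shifts → no net half-wave offset.
So the condition for destructive reflection is 2 n t = (m + ½) λ.
Minimum at m = 0: t = λ / (4 n) = 721 / (4 × 1.681) = 107 nm.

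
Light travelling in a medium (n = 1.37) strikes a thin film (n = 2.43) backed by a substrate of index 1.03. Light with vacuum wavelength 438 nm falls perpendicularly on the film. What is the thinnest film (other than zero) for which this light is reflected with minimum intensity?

90.1 nm

At the upper boundary (n = 1.37 to n = 2.43) the reflected ray undergoes a half-wave phase shift.
Bottom surface (2.43 → 1.03): reflection off a lower-index medium gives no phase shift.
Exactly one π shift → a net half-wave offset.
With one net inversion, destructive interference in reflection requires 2 n t = m λ.
Minimum nonzero at m = 1: t = λ / (2 n) = 438 / (2 × 2.43) = 90.1 nm.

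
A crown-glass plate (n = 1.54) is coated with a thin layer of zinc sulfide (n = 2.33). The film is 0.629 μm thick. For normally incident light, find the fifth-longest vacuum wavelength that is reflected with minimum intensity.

At the upper boundary (n = 1.0 to n = 2.33) the reflected ray undergoes a half-wave phase shift.
At the lower boundary (n = 2.33 to n = 1.54) the reflected ray undergoes no phase shift.
The two reflections differ by half a wavelength.
For minimum reflection here: 2 n t = m λ.
λ = 2 n t / m. The fifth-longest wavelength is m = 5: λ = 2 × 2.33 × 629 / 5.00 = 586 nm.

586 nm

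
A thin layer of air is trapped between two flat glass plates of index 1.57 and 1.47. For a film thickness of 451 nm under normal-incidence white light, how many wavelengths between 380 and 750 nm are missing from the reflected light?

1

Ray reflecting at the top interface goes from n = 1.57 toward n = 1.0: no phase shift.
Bottom surface (1.0 → 1.47): reflection off a higher-index medium gives a half-wave phase shift.
The two reflections differ by half a wavelength.
With one net inversion, destructive interference in reflection requires 2 n t = m λ.
λ = 2 n t / m = 902 / m nm.
m=1: 902 nm (IR); m=2: 451 nm (visible); m=3: 301 nm (UV).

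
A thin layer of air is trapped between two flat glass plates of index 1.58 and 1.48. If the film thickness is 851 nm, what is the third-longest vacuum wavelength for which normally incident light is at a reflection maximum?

Ray reflecting at the top interface goes from n = 1.58 toward n = 1.0: no phase shift.
Bottom surface (1.0 → 1.48): reflection off a higher-index medium gives a half-wave phase shift.
Net: one phase inversion between the two reflected rays.
For strong reflection here: 2 n t = (m + ½) λ.
λ = 2 n t / (m + ½). The third-longest wavelength is m = 2: λ = 2 × 1.0 × 851 / 2.50 = 681 nm.

681 nm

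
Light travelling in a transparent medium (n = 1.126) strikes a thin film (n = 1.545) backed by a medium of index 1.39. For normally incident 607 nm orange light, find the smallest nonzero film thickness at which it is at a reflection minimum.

Ray reflecting at the top interface goes from n = 1.126 toward n = 1.545: a half-wave phase shift.
At the lower boundary (n = 1.545 to n = 1.39) the reflected ray undergoes no phase shift.
The two reflections differ by half a wavelength.
For minimum reflection here: 2 n t = m λ.
Minimum nonzero at m = 1: t = λ / (2 n) = 607 / (2 × 1.545) = 196 nm.

196 nm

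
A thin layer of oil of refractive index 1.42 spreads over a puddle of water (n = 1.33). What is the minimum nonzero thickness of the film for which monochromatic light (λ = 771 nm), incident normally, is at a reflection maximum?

Top surface (1.0 → 1.42): reflection off a higher-index medium gives a half-wave phase shift.
Ray reflecting at the bottom interface goes from n = 1.42 toward n = 1.33: no phase shift.
Exactly one π shift → a net half-wave offset.
For strong reflection here: 2 n t = (m + ½) λ.
Minimum at m = 0: t = λ / (4 n) = 771 / (4 × 1.42) = 136 nm.

136 nm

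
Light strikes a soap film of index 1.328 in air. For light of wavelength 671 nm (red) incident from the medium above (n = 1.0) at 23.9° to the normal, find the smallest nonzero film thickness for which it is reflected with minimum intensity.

Ray reflecting at the top interface goes from n = 1.0 toward n = 1.328: a half-wave phase shift.
Ray reflecting at the bottom interface goes from n = 1.328 toward n = 1.0: no phase shift.
Exactly one π shift → a net half-wave offset.
So the condition for destructive reflection is 2 n t cos θ_r = m λ.
Snell's law: 1.0 sin 23.9° = 1.328 sin θ_r → sin θ_r = 0.305, cos θ_r = 0.952.
Minimum nonzero at m = 1: t = λ / (2 n cos θ_r) = 671 / (2 × 1.328 × 0.952) = 265 nm.

265 nm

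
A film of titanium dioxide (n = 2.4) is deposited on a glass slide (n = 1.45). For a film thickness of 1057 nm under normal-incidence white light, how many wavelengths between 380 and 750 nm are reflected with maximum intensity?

6

Top surface (1.0 → 2.4): reflection off a higher-index medium gives a half-wave phase shift.
Bottom surface (2.4 → 1.45): reflection off a lower-index medium gives no phase shift.
Net: one phase inversion between the two reflected rays.
For strong reflection here: 2 n t = (m + ½) λ.
λ = 2 n t / (m + ½) = 5074 / (m + ½) nm.
m=6: 781 nm (IR); m=7: 676 nm (visible); m=8: 597 nm (visible); m=9: 534 nm (visible); m=10: 483 nm (visible); m=11: 441 nm (visible); m=12: 406 nm (visible); m=13: 376 nm (UV).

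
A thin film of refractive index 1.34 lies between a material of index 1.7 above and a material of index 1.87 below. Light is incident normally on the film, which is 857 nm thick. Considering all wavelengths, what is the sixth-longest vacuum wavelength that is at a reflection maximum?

418 nm

Top surface (1.7 → 1.34): reflection off a lower-index medium gives no phase shift.
Bottom surface (1.34 → 1.87): reflection off a higher-index medium gives a half-wave phase shift.
Net: one phase inversion between the two reflected rays.
With one net inversion, constructive interference in reflection requires 2 n t = (m + ½) λ.
λ = 2 n t / (m + ½). The sixth-longest wavelength is m = 5: λ = 2 × 1.34 × 857 / 5.50 = 418 nm.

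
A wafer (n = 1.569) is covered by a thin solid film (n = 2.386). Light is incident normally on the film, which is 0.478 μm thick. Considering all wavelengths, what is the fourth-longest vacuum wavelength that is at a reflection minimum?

570 nm

Top surface (1.0 → 2.386): reflection off a higher-index medium gives a half-wave phase shift.
Ray reflecting at the bottom interface goes from n = 2.386 toward n = 1.569: no phase shift.
Exactly one π shift → a net half-wave offset.
For weak reflection here: 2 n t = m λ.
λ = 2 n t / m. The fourth-longest wavelength is m = 4: λ = 2 × 2.386 × 478 / 4.00 = 570 nm.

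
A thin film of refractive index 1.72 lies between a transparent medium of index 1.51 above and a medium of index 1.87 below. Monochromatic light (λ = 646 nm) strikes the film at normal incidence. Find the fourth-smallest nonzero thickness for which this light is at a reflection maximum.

Top surface (1.51 → 1.72): reflection off a higher-index medium gives a half-wave phase shift.
At the lower boundary (n = 1.72 to n = 1.87) the reflected ray undergoes a half-wave phase shift.
Zero or two π shifts → no net half-wave offset.
So the condition for constructive reflection is 2 n t = m λ.
The fourth-smallest nonzero thickness corresponds to m = 4: t = m λ / (2 n) = 4.00 × 646 / (2 × 1.72) = 751 nm.

751 nm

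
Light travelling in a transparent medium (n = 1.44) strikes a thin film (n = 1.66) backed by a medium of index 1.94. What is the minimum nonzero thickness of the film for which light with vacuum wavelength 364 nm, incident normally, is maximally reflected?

At the upper boundary (n = 1.44 to n = 1.66) the reflected ray undergoes a half-wave phase shift.
Bottom surface (1.66 → 1.94): reflection off a higher-index medium gives a half-wave phase shift.
Zero or two π shifts → no net half-wave offset.
For bright reflection here: 2 n t = m λ.
Minimum nonzero at m = 1: t = λ / (2 n) = 364 / (2 × 1.66) = 110 nm.

110 nm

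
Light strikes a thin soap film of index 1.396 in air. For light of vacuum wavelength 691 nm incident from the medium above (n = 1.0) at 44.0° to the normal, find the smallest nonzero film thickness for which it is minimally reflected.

285 nm

Top surface (1.0 → 1.396): reflection off a higher-index medium gives a half-wave phase shift.
At the lower boundary (n = 1.396 to n = 1.0) the reflected ray undergoes no phase shift.
The two reflections differ by half a wavelength.
So the condition for destructive reflection is 2 n t cos θ_r = m λ.
Snell's law: 1.0 sin 44.0° = 1.396 sin θ_r → sin θ_r = 0.498, cos θ_r = 0.867.
Minimum nonzero at m = 1: t = λ / (2 n cos θ_r) = 691 / (2 × 1.396 × 0.867) = 285 nm.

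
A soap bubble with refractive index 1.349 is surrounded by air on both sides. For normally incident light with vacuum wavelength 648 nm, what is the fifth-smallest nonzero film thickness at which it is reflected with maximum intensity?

Top surface (1.0 → 1.349): reflection off a higher-index medium gives a half-wave phase shift.
At the lower boundary (n = 1.349 to n = 1.0) the reflected ray undergoes no phase shift.
Exactly one π shift → a net half-wave offset.
With one net inversion, constructive interference in reflection requires 2 n t = (m + ½) λ.
The fifth-smallest nonzero thickness corresponds to m = 4: t = (m + ½) λ / (2 n) = 4.50 × 648 / (2 × 1.349) = 1081 nm.

1081 nm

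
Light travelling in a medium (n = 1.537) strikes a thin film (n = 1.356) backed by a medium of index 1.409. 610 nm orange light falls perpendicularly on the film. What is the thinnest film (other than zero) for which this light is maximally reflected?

Top surface (1.537 → 1.356): reflection off a lower-index medium gives no phase shift.
Ray reflecting at the bottom interface goes from n = 1.356 toward n = 1.409: a half-wave phase shift.
The two reflections differ by half a wavelength.
For maximum reflection here: 2 n t = (m + ½) λ.
Minimum at m = 0: t = λ / (4 n) = 610 / (4 × 1.356) = 112 nm.

112 nm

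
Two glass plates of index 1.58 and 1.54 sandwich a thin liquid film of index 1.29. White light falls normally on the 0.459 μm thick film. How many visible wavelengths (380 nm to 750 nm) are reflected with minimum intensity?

Top surface (1.58 → 1.29): reflection off a lower-index medium gives no phase shift.
Ray reflecting at the bottom interface goes from n = 1.29 toward n = 1.54: a half-wave phase shift.
Net: one phase inversion between the two reflected rays.
So the condition for destructive reflection is 2 n t = m λ.
λ = 2 n t / m = 1184 / m nm.
m=1: 1184 nm (IR); m=2: 592 nm (visible); m=3: 395 nm (visible); m=4: 296 nm (UV).

2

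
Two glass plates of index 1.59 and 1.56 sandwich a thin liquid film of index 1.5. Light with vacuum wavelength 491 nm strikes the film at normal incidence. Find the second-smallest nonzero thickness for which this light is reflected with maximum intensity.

246 nm

Ray reflecting at the top interface goes from n = 1.59 toward n = 1.5: no phase shift.
Bottom surface (1.5 → 1.56): reflection off a higher-index medium gives a half-wave phase shift.
Exactly one π shift → a net half-wave offset.
For bright reflection here: 2 n t = (m + ½) λ.
The second-smallest nonzero thickness corresponds to m = 1: t = (m + ½) λ / (2 n) = 1.50 × 491 / (2 × 1.5) = 246 nm.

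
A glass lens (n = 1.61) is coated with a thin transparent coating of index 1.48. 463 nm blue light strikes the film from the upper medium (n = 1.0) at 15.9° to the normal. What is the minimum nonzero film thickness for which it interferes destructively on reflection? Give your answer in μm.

0.0796 μm

Top surface (1.0 → 1.48): reflection off a higher-index medium gives a half-wave phase shift.
Bottom surface (1.48 → 1.61): reflection off a higher-index medium gives a half-wave phase shift.
The two reflections carry the same phase change, so no net offset.
With no net inversion, destructive interference in reflection requires 2 n t cos θ_r = (m + ½) λ.
Snell's law: 1.0 sin 15.9° = 1.48 sin θ_r → sin θ_r = 0.185, cos θ_r = 0.983.
Minimum at m = 0: t = λ / (4 n cos θ_r) = 463 / (4 × 1.48 × 0.983) = 79.6 nm.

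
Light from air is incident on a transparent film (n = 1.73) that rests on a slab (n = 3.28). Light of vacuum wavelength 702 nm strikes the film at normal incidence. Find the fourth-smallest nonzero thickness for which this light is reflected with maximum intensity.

Top surface (1.0 → 1.73): reflection off a higher-index medium gives a half-wave phase shift.
Bottom surface (1.73 → 3.28): reflection off a higher-index medium gives a half-wave phase shift.
Zero or two π shifts → no net half-wave offset.
With no net inversion, constructive interference in reflection requires 2 n t = m λ.
The fourth-smallest nonzero thickness corresponds to m = 4: t = m λ / (2 n) = 4.00 × 702 / (2 × 1.73) = 812 nm.

812 nm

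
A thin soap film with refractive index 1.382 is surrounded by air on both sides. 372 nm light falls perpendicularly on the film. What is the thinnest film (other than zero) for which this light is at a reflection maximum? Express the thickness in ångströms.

673 Å

At the upper boundary (n = 1.0 to n = 1.382) the reflected ray undergoes a half-wave phase shift.
At the lower boundary (n = 1.382 to n = 1.0) the reflected ray undergoes no phase shift.
The two reflections differ by half a wavelength.
For strong reflection here: 2 n t = (m + ½) λ.
Minimum at m = 0: t = λ / (4 n) = 372 / (4 × 1.382) = 67.3 nm.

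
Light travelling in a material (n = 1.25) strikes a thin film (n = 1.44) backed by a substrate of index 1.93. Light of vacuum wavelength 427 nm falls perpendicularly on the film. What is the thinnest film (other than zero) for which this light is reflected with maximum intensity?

148 nm

Ray reflecting at the top interface goes from n = 1.25 toward n = 1.44: a half-wave phase shift.
At the lower boundary (n = 1.44 to n = 1.93) the reflected ray undergoes a half-wave phase shift.
Zero or two π shifts → no net half-wave offset.
With no net inversion, constructive interference in reflection requires 2 n t = m λ.
Minimum nonzero at m = 1: t = λ / (2 n) = 427 / (2 × 1.44) = 148 nm.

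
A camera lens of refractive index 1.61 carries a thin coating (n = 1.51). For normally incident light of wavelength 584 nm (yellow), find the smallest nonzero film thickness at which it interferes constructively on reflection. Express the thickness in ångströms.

1934 Å

Ray reflecting at the top interface goes from n = 1.0 toward n = 1.51: a half-wave phase shift.
Ray reflecting at the bottom interface goes from n = 1.51 toward n = 1.61: a half-wave phase shift.
The two reflections carry the same phase change, so no net offset.
So the condition for constructive reflection is 2 n t = m λ.
Minimum nonzero at m = 1: t = λ / (2 n) = 584 / (2 × 1.51) = 193 nm.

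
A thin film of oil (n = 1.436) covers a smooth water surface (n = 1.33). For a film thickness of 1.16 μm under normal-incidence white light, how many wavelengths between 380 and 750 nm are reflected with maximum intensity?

5

At the upper boundary (n = 1.0 to n = 1.436) the reflected ray undergoes a half-wave phase shift.
Ray reflecting at the bottom interface goes from n = 1.436 toward n = 1.33: no phase shift.
Exactly one π shift → a net half-wave offset.
So the condition for constructive reflection is 2 n t = (m + ½) λ.
λ = 2 n t / (m + ½) = 3332 / (m + ½) nm.
m=3: 952 nm (IR); m=4: 740 nm (visible); m=5: 606 nm (visible); m=6: 513 nm (visible); m=7: 444 nm (visible); m=8: 392 nm (visible); m=9: 351 nm (UV).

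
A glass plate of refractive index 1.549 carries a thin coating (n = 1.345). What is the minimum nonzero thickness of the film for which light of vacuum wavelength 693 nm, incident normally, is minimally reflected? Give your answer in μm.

Ray reflecting at the top interface goes from n = 1.0 toward n = 1.345: a half-wave phase shift.
Bottom surface (1.345 → 1.549): reflection off a higher-index medium gives a half-wave phase shift.
Zero or two π shifts → no net half-wave offset.
With no net inversion, destructive interference in reflection requires 2 n t = (m + ½) λ.
Minimum at m = 0: t = λ / (4 n) = 693 / (4 × 1.345) = 129 nm.

0.129 μm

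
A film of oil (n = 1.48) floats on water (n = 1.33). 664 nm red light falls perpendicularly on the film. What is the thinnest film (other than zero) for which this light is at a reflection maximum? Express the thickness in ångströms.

Ray reflecting at the top interface goes from n = 1.0 toward n = 1.48: a half-wave phase shift.
Bottom surface (1.48 → 1.33): reflection off a lower-index medium gives no phase shift.
Exactly one π shift → a net half-wave offset.
For maximum reflection here: 2 n t = (m + ½) λ.
Minimum at m = 0: t = λ / (4 n) = 664 / (4 × 1.48) = 112 nm.

1122 Å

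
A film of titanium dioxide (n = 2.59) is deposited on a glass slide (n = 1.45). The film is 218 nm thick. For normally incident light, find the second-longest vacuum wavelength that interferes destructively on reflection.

Top surface (1.0 → 2.59): reflection off a higher-index medium gives a half-wave phase shift.
Ray reflecting at the bottom interface goes from n = 2.59 toward n = 1.45: no phase shift.
Exactly one π shift → a net half-wave offset.
With one net inversion, destructive interference in reflection requires 2 n t = m λ.
λ = 2 n t / m. The second-longest wavelength is m = 2: λ = 2 × 2.59 × 218 / 2.00 = 565 nm.

565 nm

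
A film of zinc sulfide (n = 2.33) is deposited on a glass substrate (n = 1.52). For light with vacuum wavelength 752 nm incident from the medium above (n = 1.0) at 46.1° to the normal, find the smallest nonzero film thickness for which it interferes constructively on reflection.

84.8 nm

Ray reflecting at the top interface goes from n = 1.0 toward n = 2.33: a half-wave phase shift.
Bottom surface (2.33 → 1.52): reflection off a lower-index medium gives no phase shift.
The two reflections differ by half a wavelength.
For strong reflection here: 2 n t cos θ_r = (m + ½) λ.
Snell's law: 1.0 sin 46.1° = 2.33 sin θ_r → sin θ_r = 0.309, cos θ_r = 0.951.
Minimum at m = 0: t = λ / (4 n cos θ_r) = 752 / (4 × 2.33 × 0.951) = 84.8 nm.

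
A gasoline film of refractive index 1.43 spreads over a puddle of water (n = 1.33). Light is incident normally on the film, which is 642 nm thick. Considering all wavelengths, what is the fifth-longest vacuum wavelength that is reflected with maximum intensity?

Top surface (1.0 → 1.43): reflection off a higher-index medium gives a half-wave phase shift.
At the lower boundary (n = 1.43 to n = 1.33) the reflected ray undergoes no phase shift.
Net: one phase inversion between the two reflected rays.
For bright reflection here: 2 n t = (m + ½) λ.
λ = 2 n t / (m + ½). The fifth-longest wavelength is m = 4: λ = 2 × 1.43 × 642 / 4.50 = 408 nm.

408 nm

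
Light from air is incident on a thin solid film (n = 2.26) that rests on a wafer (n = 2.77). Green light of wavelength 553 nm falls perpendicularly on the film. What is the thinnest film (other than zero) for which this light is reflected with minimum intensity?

61.2 nm

Ray reflecting at the top interface goes from n = 1.0 toward n = 2.26: a half-wave phase shift.
Bottom surface (2.26 → 2.77): reflection off a higher-index medium gives a half-wave phase shift.
The two reflections carry the same phase change, so no net offset.
With no net inversion, destructive interference in reflection requires 2 n t = (m + ½) λ.
Minimum at m = 0: t = λ / (4 n) = 553 / (4 × 2.26) = 61.2 nm.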